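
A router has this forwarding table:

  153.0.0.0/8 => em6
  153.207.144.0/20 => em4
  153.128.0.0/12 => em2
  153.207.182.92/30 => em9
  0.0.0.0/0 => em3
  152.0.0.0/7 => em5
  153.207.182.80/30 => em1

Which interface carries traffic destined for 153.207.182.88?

em6

Routes whose prefix contains 153.207.182.88:
  0.0.0.0/0 (default, matches everything) -> em3
  152.0.0.0/7 (152.0.0.0 - 153.255.255.255) -> em5
  153.0.0.0/8 (153.0.0.0 - 153.255.255.255) -> em6
More-specific entries that do NOT match:
  153.207.182.92/30 (153.207.182.92 - 153.207.182.95) does not contain 153.207.182.88
  153.207.182.80/30 (153.207.182.80 - 153.207.182.83) does not contain 153.207.182.88
  153.207.144.0/20 (153.207.144.0 - 153.207.159.255) does not contain 153.207.182.88
  153.128.0.0/12 (153.128.0.0 - 153.143.255.255) does not contain 153.207.182.88
Longest matching prefix is /8 -> interface em6.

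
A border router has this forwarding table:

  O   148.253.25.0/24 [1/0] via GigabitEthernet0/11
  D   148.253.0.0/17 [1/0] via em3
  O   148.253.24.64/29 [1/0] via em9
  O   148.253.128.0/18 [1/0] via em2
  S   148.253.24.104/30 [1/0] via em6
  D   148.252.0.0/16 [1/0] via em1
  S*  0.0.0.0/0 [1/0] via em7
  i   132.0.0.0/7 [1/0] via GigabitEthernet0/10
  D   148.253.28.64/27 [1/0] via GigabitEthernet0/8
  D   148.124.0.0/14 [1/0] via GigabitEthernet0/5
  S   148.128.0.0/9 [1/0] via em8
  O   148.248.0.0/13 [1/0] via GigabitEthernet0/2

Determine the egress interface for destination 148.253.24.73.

em3

Routes whose prefix contains 148.253.24.73:
  0.0.0.0/0 (default, matches everything) -> em7
  148.128.0.0/9 (148.128.0.0 - 148.255.255.255) -> em8
  148.248.0.0/13 (148.248.0.0 - 148.255.255.255) -> GigabitEthernet0/2
  148.253.0.0/17 (148.253.0.0 - 148.253.127.255) -> em3
More-specific entries that do NOT match:
  148.253.24.104/30 (148.253.24.104 - 148.253.24.107) does not contain 148.253.24.73
  148.253.24.64/29 (148.253.24.64 - 148.253.24.71) does not contain 148.253.24.73
  148.253.28.64/27 (148.253.28.64 - 148.253.28.95) does not contain 148.253.24.73
  148.253.25.0/24 (148.253.25.0 - 148.253.25.255) does not contain 148.253.24.73
  148.253.128.0/18 (148.253.128.0 - 148.253.191.255) does not contain 148.253.24.73
Longest matching prefix is /17 -> interface em3.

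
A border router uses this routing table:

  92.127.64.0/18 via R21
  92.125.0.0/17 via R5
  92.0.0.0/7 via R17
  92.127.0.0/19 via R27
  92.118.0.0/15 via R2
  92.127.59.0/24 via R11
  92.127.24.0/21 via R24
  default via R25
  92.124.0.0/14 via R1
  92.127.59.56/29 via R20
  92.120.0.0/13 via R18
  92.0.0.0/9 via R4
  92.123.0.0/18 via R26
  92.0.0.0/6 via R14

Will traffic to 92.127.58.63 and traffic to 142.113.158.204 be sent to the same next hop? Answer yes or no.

92.127.58.63: longest match 92.124.0.0/14 -> R1
142.113.158.204: longest match 0.0.0.0/0 -> R25

no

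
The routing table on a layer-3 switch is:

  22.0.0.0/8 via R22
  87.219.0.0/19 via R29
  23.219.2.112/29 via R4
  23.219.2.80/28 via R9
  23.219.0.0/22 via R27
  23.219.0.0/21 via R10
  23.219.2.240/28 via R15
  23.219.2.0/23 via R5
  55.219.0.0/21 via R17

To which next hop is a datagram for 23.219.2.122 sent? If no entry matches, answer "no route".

R5

Routes whose prefix contains 23.219.2.122:
  23.219.0.0/21 (23.219.0.0 - 23.219.7.255) -> R10
  23.219.0.0/22 (23.219.0.0 - 23.219.3.255) -> R27
  23.219.2.0/23 (23.219.2.0 - 23.219.3.255) -> R5
More-specific entries that do NOT match:
  23.219.2.112/29 (23.219.2.112 - 23.219.2.119) does not contain 23.219.2.122
  23.219.2.80/28 (23.219.2.80 - 23.219.2.95) does not contain 23.219.2.122
  23.219.2.240/28 (23.219.2.240 - 23.219.2.255) does not contain 23.219.2.122
Longest matching prefix is /23 -> next hop R5.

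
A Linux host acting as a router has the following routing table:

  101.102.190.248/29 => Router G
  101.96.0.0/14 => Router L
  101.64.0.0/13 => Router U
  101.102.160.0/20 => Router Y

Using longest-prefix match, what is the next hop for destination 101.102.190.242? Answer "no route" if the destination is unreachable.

No entry's prefix contains 101.102.190.242; there is no default route.

no route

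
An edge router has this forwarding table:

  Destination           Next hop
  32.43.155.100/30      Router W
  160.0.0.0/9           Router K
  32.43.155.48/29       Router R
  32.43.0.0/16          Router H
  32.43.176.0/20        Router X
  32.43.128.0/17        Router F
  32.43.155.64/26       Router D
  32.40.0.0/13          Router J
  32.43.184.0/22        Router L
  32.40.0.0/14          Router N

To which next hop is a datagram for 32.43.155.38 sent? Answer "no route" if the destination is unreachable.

Routes whose prefix contains 32.43.155.38:
  32.40.0.0/13 (32.40.0.0 - 32.47.255.255) -> Router J
  32.40.0.0/14 (32.40.0.0 - 32.43.255.255) -> Router N
  32.43.0.0/16 (32.43.0.0 - 32.43.255.255) -> Router H
  32.43.128.0/17 (32.43.128.0 - 32.43.255.255) -> Router F
More-specific entries that do NOT match:
  32.43.155.100/30 (32.43.155.100 - 32.43.155.103) does not contain 32.43.155.38
  32.43.155.48/29 (32.43.155.48 - 32.43.155.55) does not contain 32.43.155.38
  32.43.155.64/26 (32.43.155.64 - 32.43.155.127) does not contain 32.43.155.38
  32.43.184.0/22 (32.43.184.0 - 32.43.187.255) does not contain 32.43.155.38
  32.43.176.0/20 (32.43.176.0 - 32.43.191.255) does not contain 32.43.155.38
Longest matching prefix is /17 -> next hop Router F.

Router F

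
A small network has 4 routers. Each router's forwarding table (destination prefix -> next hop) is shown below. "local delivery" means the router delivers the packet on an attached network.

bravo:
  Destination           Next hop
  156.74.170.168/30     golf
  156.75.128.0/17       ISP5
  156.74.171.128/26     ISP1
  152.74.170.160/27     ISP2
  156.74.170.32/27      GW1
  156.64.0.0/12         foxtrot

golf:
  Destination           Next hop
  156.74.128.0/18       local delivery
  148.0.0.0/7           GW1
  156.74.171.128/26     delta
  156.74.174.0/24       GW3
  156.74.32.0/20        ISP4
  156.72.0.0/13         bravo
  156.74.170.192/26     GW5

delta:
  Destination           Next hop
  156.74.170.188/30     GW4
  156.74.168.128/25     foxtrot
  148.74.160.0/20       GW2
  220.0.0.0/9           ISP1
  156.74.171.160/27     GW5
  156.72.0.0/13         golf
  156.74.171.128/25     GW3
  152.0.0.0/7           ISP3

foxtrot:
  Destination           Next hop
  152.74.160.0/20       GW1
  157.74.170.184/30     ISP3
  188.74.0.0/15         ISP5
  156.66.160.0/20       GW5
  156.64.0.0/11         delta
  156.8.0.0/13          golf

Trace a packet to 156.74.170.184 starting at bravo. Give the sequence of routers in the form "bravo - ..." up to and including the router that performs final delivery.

bravo - foxtrot - delta - golf

At bravo: longest match for 156.74.170.184 is 156.64.0.0/12 -> foxtrot
At foxtrot: longest match for 156.74.170.184 is 156.64.0.0/11 -> delta
At delta: longest match for 156.74.170.184 is 156.72.0.0/13 -> golf
At golf: longest match for 156.74.170.184 is 156.74.128.0/18 -> local delivery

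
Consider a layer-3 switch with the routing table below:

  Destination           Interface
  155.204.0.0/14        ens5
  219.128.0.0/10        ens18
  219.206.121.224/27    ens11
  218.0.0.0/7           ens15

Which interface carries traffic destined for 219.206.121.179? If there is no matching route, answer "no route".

Routes whose prefix contains 219.206.121.179:
  218.0.0.0/7 (218.0.0.0 - 219.255.255.255) -> ens15
More-specific entries that do NOT match:
  219.206.121.224/27 (219.206.121.224 - 219.206.121.255) does not contain 219.206.121.179
  155.204.0.0/14 (155.204.0.0 - 155.207.255.255) does not contain 219.206.121.179
  219.128.0.0/10 (219.128.0.0 - 219.191.255.255) does not contain 219.206.121.179
Longest matching prefix is /7 -> interface ens15.

ens15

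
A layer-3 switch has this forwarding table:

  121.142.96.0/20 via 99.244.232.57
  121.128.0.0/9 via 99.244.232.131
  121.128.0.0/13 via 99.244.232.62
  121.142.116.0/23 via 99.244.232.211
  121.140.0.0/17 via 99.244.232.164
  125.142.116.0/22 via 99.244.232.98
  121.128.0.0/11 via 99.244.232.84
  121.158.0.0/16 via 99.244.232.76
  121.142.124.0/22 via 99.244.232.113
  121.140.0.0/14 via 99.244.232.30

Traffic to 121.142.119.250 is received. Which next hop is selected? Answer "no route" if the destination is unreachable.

99.244.232.30

Routes whose prefix contains 121.142.119.250:
  121.128.0.0/9 (121.128.0.0 - 121.255.255.255) -> 99.244.232.131
  121.128.0.0/11 (121.128.0.0 - 121.159.255.255) -> 99.244.232.84
  121.140.0.0/14 (121.140.0.0 - 121.143.255.255) -> 99.244.232.30
More-specific entries that do NOT match:
  121.142.116.0/23 (121.142.116.0 - 121.142.117.255) does not contain 121.142.119.250
  125.142.116.0/22 (125.142.116.0 - 125.142.119.255) does not contain 121.142.119.250
  121.142.124.0/22 (121.142.124.0 - 121.142.127.255) does not contain 121.142.119.250
  121.142.96.0/20 (121.142.96.0 - 121.142.111.255) does not contain 121.142.119.250
  121.140.0.0/17 (121.140.0.0 - 121.140.127.255) does not contain 121.142.119.250
  121.158.0.0/16 (121.158.0.0 - 121.158.255.255) does not contain 121.142.119.250
Longest matching prefix is /14 -> next hop 99.244.232.30.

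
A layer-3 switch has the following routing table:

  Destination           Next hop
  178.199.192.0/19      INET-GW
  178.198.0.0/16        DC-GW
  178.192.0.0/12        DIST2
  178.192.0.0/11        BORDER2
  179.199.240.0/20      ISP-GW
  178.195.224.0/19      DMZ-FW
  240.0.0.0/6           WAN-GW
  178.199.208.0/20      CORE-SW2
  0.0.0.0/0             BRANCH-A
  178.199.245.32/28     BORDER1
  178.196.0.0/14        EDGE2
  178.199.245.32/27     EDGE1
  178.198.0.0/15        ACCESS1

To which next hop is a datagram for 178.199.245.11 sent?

ACCESS1

Routes whose prefix contains 178.199.245.11:
  0.0.0.0/0 (default, matches everything) -> BRANCH-A
  178.192.0.0/11 (178.192.0.0 - 178.223.255.255) -> BORDER2
  178.192.0.0/12 (178.192.0.0 - 178.207.255.255) -> DIST2
  178.196.0.0/14 (178.196.0.0 - 178.199.255.255) -> EDGE2
  178.198.0.0/15 (178.198.0.0 - 178.199.255.255) -> ACCESS1
More-specific entries that do NOT match:
  178.199.245.32/28 (178.199.245.32 - 178.199.245.47) does not contain 178.199.245.11
  178.199.245.32/27 (178.199.245.32 - 178.199.245.63) does not contain 178.199.245.11
  179.199.240.0/20 (179.199.240.0 - 179.199.255.255) does not contain 178.199.245.11
  178.199.208.0/20 (178.199.208.0 - 178.199.223.255) does not contain 178.199.245.11
  178.199.192.0/19 (178.199.192.0 - 178.199.223.255) does not contain 178.199.245.11
  178.195.224.0/19 (178.195.224.0 - 178.195.255.255) does not contain 178.199.245.11
  178.198.0.0/16 (178.198.0.0 - 178.198.255.255) does not contain 178.199.245.11
Longest matching prefix is /15 -> next hop ACCESS1.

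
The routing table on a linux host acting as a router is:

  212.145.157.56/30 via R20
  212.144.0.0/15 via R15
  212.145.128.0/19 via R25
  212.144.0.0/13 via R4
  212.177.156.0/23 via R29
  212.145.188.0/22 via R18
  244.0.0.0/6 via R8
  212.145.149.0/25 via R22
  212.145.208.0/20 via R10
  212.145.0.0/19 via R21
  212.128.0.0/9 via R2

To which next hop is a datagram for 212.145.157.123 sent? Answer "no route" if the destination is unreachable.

Routes whose prefix contains 212.145.157.123:
  212.128.0.0/9 (212.128.0.0 - 212.255.255.255) -> R2
  212.144.0.0/13 (212.144.0.0 - 212.151.255.255) -> R4
  212.144.0.0/15 (212.144.0.0 - 212.145.255.255) -> R15
  212.145.128.0/19 (212.145.128.0 - 212.145.159.255) -> R25
More-specific entries that do NOT match:
  212.145.157.56/30 (212.145.157.56 - 212.145.157.59) does not contain 212.145.157.123
  212.145.149.0/25 (212.145.149.0 - 212.145.149.127) does not contain 212.145.157.123
  212.177.156.0/23 (212.177.156.0 - 212.177.157.255) does not contain 212.145.157.123
  212.145.188.0/22 (212.145.188.0 - 212.145.191.255) does not contain 212.145.157.123
  212.145.208.0/20 (212.145.208.0 - 212.145.223.255) does not contain 212.145.157.123
Longest matching prefix is /19 -> next hop R25.

R25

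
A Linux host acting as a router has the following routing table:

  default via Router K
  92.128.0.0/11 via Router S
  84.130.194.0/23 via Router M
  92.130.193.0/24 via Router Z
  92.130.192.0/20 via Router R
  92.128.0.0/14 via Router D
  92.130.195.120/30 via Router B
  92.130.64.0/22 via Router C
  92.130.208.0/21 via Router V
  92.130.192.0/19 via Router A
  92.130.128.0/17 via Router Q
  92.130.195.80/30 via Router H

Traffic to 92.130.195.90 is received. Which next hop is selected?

Routes whose prefix contains 92.130.195.90:
  0.0.0.0/0 (default, matches everything) -> Router K
  92.128.0.0/11 (92.128.0.0 - 92.159.255.255) -> Router S
  92.128.0.0/14 (92.128.0.0 - 92.131.255.255) -> Router D
  92.130.128.0/17 (92.130.128.0 - 92.130.255.255) -> Router Q
  92.130.192.0/19 (92.130.192.0 - 92.130.223.255) -> Router A
  92.130.192.0/20 (92.130.192.0 - 92.130.207.255) -> Router R
More-specific entries that do NOT match:
  92.130.195.120/30 (92.130.195.120 - 92.130.195.123) does not contain 92.130.195.90
  92.130.195.80/30 (92.130.195.80 - 92.130.195.83) does not contain 92.130.195.90
  92.130.193.0/24 (92.130.193.0 - 92.130.193.255) does not contain 92.130.195.90
  84.130.194.0/23 (84.130.194.0 - 84.130.195.255) does not contain 92.130.195.90
  92.130.64.0/22 (92.130.64.0 - 92.130.67.255) does not contain 92.130.195.90
  92.130.208.0/21 (92.130.208.0 - 92.130.215.255) does not contain 92.130.195.90
Longest matching prefix is /20 -> next hop Router R.

Router R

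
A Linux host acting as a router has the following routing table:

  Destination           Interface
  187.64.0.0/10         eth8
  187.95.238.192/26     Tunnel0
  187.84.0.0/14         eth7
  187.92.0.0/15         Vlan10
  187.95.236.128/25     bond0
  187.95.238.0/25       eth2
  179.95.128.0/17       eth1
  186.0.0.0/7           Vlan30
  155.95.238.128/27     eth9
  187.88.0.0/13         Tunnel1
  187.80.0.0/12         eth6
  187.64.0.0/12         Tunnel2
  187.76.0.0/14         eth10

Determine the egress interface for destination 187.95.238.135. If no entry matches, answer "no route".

Routes whose prefix contains 187.95.238.135:
  186.0.0.0/7 (186.0.0.0 - 187.255.255.255) -> Vlan30
  187.64.0.0/10 (187.64.0.0 - 187.127.255.255) -> eth8
  187.80.0.0/12 (187.80.0.0 - 187.95.255.255) -> eth6
  187.88.0.0/13 (187.88.0.0 - 187.95.255.255) -> Tunnel1
More-specific entries that do NOT match:
  155.95.238.128/27 (155.95.238.128 - 155.95.238.159) does not contain 187.95.238.135
  187.95.238.192/26 (187.95.238.192 - 187.95.238.255) does not contain 187.95.238.135
  187.95.236.128/25 (187.95.236.128 - 187.95.236.255) does not contain 187.95.238.135
  187.95.238.0/25 (187.95.238.0 - 187.95.238.127) does not contain 187.95.238.135
  179.95.128.0/17 (179.95.128.0 - 179.95.255.255) does not contain 187.95.238.135
  187.92.0.0/15 (187.92.0.0 - 187.93.255.255) does not contain 187.95.238.135
  187.84.0.0/14 (187.84.0.0 - 187.87.255.255) does not contain 187.95.238.135
  187.76.0.0/14 (187.76.0.0 - 187.79.255.255) does not contain 187.95.238.135
Longest matching prefix is /13 -> interface Tunnel1.

Tunnel1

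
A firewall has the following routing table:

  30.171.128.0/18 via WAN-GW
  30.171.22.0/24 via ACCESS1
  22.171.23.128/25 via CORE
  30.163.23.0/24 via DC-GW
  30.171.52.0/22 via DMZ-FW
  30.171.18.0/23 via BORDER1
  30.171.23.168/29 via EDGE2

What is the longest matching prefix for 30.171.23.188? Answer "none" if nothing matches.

30.171.23.188 is outside every listed prefix and there is no default route.

none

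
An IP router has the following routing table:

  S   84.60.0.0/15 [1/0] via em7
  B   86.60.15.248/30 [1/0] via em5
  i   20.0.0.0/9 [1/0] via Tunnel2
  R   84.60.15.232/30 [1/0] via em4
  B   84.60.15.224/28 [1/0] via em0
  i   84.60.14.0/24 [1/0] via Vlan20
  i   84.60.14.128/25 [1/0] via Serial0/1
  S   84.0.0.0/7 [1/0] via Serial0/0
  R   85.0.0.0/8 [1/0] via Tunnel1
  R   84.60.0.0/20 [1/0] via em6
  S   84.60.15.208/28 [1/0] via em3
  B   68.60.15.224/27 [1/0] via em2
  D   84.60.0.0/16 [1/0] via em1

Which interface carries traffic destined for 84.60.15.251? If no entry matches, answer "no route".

Routes whose prefix contains 84.60.15.251:
  84.0.0.0/7 (84.0.0.0 - 85.255.255.255) -> Serial0/0
  84.60.0.0/15 (84.60.0.0 - 84.61.255.255) -> em7
  84.60.0.0/16 (84.60.0.0 - 84.60.255.255) -> em1
  84.60.0.0/20 (84.60.0.0 - 84.60.15.255) -> em6
More-specific entries that do NOT match:
  86.60.15.248/30 (86.60.15.248 - 86.60.15.251) does not contain 84.60.15.251
  84.60.15.232/30 (84.60.15.232 - 84.60.15.235) does not contain 84.60.15.251
  84.60.15.224/28 (84.60.15.224 - 84.60.15.239) does not contain 84.60.15.251
  84.60.15.208/28 (84.60.15.208 - 84.60.15.223) does not contain 84.60.15.251
  68.60.15.224/27 (68.60.15.224 - 68.60.15.255) does not contain 84.60.15.251
  84.60.14.128/25 (84.60.14.128 - 84.60.14.255) does not contain 84.60.15.251
  84.60.14.0/24 (84.60.14.0 - 84.60.14.255) does not contain 84.60.15.251
Longest matching prefix is /20 -> interface em6.

em6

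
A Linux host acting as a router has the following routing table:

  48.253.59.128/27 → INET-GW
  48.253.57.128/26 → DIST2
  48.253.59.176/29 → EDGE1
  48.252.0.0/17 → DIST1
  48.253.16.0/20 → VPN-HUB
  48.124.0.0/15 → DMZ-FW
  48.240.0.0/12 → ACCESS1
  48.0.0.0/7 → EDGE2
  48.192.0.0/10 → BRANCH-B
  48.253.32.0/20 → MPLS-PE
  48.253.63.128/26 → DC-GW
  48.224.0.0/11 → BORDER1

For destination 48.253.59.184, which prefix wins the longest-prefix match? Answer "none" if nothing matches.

48.240.0.0/12

Entries matching 48.253.59.184:
  48.0.0.0/7 (48.0.0.0 - 49.255.255.255)
  48.192.0.0/10 (48.192.0.0 - 48.255.255.255)
  48.224.0.0/11 (48.224.0.0 - 48.255.255.255)
  48.240.0.0/12 (48.240.0.0 - 48.255.255.255)
Most specific is 48.240.0.0/12.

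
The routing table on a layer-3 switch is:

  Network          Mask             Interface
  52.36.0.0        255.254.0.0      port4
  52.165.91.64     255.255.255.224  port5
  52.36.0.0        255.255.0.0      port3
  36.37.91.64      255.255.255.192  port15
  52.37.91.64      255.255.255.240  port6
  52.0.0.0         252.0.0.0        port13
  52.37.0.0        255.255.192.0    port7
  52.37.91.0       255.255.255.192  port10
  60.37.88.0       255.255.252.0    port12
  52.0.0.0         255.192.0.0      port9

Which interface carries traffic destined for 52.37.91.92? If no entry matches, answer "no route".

port4

Routes whose prefix contains 52.37.91.92:
  52.0.0.0/6 (52.0.0.0 - 55.255.255.255) -> port13
  52.0.0.0/10 (52.0.0.0 - 52.63.255.255) -> port9
  52.36.0.0/15 (52.36.0.0 - 52.37.255.255) -> port4
More-specific entries that do NOT match:
  52.37.91.64/28 (52.37.91.64 - 52.37.91.79) does not contain 52.37.91.92
  52.165.91.64/27 (52.165.91.64 - 52.165.91.95) does not contain 52.37.91.92
  36.37.91.64/26 (36.37.91.64 - 36.37.91.127) does not contain 52.37.91.92
  52.37.91.0/26 (52.37.91.0 - 52.37.91.63) does not contain 52.37.91.92
  60.37.88.0/22 (60.37.88.0 - 60.37.91.255) does not contain 52.37.91.92
  52.37.0.0/18 (52.37.0.0 - 52.37.63.255) does not contain 52.37.91.92
  52.36.0.0/16 (52.36.0.0 - 52.36.255.255) does not contain 52.37.91.92
Longest matching prefix is /15 -> interface port4.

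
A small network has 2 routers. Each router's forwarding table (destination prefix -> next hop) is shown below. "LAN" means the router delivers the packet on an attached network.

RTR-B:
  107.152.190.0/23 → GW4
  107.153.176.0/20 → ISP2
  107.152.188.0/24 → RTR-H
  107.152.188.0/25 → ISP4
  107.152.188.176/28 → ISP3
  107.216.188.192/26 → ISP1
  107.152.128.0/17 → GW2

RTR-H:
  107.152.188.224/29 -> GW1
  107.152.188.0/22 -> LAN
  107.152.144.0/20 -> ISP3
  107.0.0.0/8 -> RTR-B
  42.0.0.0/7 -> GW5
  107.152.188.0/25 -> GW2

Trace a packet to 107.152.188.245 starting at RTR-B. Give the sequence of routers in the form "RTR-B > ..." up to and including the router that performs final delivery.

At RTR-B: longest match for 107.152.188.245 is 107.152.188.0/24 -> RTR-H
At RTR-H: longest match for 107.152.188.245 is 107.152.188.0/22 -> LAN

RTR-B > RTR-H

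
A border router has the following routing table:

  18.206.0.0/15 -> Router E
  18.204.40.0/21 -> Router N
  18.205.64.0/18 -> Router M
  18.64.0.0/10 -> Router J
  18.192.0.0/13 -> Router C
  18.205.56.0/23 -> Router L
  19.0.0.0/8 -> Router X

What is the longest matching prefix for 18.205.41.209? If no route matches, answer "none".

18.205.41.209 is outside every listed prefix and there is no default route.

none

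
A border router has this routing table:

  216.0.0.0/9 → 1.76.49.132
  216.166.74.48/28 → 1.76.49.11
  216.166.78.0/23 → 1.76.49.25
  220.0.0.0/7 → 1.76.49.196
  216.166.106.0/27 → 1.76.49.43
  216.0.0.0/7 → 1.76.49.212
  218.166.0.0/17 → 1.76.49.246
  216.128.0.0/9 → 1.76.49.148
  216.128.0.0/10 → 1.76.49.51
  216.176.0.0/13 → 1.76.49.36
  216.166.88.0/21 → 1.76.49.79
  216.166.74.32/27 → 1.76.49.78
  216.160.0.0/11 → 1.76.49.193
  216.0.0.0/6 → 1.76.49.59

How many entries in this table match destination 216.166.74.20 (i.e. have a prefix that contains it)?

5

Prefixes containing 216.166.74.20:
  216.0.0.0/6 (216.0.0.0 - 219.255.255.255)
  216.0.0.0/7 (216.0.0.0 - 217.255.255.255)
  216.128.0.0/9 (216.128.0.0 - 216.255.255.255)
  216.128.0.0/10 (216.128.0.0 - 216.191.255.255)
  216.160.0.0/11 (216.160.0.0 - 216.191.255.255)
Total matching entries: 5.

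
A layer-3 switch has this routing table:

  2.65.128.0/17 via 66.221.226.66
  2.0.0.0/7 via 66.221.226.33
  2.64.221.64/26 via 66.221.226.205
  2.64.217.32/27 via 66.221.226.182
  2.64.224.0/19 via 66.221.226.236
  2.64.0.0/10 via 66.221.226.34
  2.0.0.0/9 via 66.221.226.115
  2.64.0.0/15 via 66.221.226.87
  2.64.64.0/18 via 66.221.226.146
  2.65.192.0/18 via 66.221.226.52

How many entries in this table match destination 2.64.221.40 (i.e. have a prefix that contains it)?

4

Prefixes containing 2.64.221.40:
  2.0.0.0/7 (2.0.0.0 - 3.255.255.255)
  2.0.0.0/9 (2.0.0.0 - 2.127.255.255)
  2.64.0.0/10 (2.64.0.0 - 2.127.255.255)
  2.64.0.0/15 (2.64.0.0 - 2.65.255.255)
Total matching entries: 4.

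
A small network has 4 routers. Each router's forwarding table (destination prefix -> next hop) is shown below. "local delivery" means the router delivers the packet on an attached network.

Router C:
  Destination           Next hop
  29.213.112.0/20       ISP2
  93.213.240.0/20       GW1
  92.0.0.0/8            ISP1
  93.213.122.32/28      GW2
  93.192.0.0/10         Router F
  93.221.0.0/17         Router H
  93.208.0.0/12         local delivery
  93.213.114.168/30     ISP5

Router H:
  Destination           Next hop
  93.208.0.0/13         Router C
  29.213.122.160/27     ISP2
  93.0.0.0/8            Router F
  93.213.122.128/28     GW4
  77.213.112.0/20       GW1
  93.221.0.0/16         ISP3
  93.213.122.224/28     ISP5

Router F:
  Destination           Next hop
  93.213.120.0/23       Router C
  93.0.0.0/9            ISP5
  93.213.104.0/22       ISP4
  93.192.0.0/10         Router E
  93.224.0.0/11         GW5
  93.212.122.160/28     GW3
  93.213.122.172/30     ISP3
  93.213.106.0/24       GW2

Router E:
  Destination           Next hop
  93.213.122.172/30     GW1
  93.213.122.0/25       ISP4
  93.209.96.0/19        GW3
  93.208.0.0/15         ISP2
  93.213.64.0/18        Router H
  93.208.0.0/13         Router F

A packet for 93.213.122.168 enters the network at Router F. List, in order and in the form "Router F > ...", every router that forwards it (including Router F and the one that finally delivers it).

Router F > Router E > Router H > Router C

At Router F: longest match for 93.213.122.168 is 93.192.0.0/10 -> Router E
At Router E: longest match for 93.213.122.168 is 93.213.64.0/18 -> Router H
At Router H: longest match for 93.213.122.168 is 93.208.0.0/13 -> Router C
At Router C: longest match for 93.213.122.168 is 93.208.0.0/12 -> local delivery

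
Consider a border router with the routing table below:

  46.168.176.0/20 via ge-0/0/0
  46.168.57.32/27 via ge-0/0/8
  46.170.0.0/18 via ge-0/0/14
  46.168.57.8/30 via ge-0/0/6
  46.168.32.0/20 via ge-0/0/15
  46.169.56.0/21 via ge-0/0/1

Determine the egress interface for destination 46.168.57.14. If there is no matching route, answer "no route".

No entry's prefix contains 46.168.57.14; there is no default route.

no route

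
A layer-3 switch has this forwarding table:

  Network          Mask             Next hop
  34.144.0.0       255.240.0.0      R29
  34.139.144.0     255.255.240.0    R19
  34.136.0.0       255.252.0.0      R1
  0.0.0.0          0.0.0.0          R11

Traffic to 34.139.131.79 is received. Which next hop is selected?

Routes whose prefix contains 34.139.131.79:
  0.0.0.0/0 (default, matches everything) -> R11
  34.136.0.0/14 (34.136.0.0 - 34.139.255.255) -> R1
More-specific entries that do NOT match:
  34.139.144.0/20 (34.139.144.0 - 34.139.159.255) does not contain 34.139.131.79
Longest matching prefix is /14 -> next hop R1.

R1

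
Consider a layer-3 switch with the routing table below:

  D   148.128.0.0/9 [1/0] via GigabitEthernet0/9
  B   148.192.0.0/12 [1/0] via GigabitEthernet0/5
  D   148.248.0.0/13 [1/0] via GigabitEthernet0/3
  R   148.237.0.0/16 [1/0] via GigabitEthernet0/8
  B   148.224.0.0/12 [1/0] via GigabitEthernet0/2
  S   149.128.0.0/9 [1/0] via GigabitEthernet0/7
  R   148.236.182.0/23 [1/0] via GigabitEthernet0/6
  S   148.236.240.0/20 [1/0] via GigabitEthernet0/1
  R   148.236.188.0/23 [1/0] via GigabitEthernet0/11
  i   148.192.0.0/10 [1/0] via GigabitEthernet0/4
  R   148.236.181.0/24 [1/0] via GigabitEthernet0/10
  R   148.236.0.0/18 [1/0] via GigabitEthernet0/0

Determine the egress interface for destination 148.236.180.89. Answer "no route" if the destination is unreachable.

GigabitEthernet0/2

Routes whose prefix contains 148.236.180.89:
  148.128.0.0/9 (148.128.0.0 - 148.255.255.255) -> GigabitEthernet0/9
  148.192.0.0/10 (148.192.0.0 - 148.255.255.255) -> GigabitEthernet0/4
  148.224.0.0/12 (148.224.0.0 - 148.239.255.255) -> GigabitEthernet0/2
More-specific entries that do NOT match:
  148.236.181.0/24 (148.236.181.0 - 148.236.181.255) does not contain 148.236.180.89
  148.236.182.0/23 (148.236.182.0 - 148.236.183.255) does not contain 148.236.180.89
  148.236.188.0/23 (148.236.188.0 - 148.236.189.255) does not contain 148.236.180.89
  148.236.240.0/20 (148.236.240.0 - 148.236.255.255) does not contain 148.236.180.89
  148.236.0.0/18 (148.236.0.0 - 148.236.63.255) does not contain 148.236.180.89
  148.237.0.0/16 (148.237.0.0 - 148.237.255.255) does not contain 148.236.180.89
  148.248.0.0/13 (148.248.0.0 - 148.255.255.255) does not contain 148.236.180.89
Longest matching prefix is /12 -> interface GigabitEthernet0/2.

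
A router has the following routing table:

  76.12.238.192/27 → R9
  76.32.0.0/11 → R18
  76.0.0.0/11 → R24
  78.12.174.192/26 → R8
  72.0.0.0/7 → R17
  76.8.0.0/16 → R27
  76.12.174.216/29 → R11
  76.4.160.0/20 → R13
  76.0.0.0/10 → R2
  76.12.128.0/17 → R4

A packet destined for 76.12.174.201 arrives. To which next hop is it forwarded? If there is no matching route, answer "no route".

Routes whose prefix contains 76.12.174.201:
  76.0.0.0/10 (76.0.0.0 - 76.63.255.255) -> R2
  76.0.0.0/11 (76.0.0.0 - 76.31.255.255) -> R24
  76.12.128.0/17 (76.12.128.0 - 76.12.255.255) -> R4
More-specific entries that do NOT match:
  76.12.174.216/29 (76.12.174.216 - 76.12.174.223) does not contain 76.12.174.201
  76.12.238.192/27 (76.12.238.192 - 76.12.238.223) does not contain 76.12.174.201
  78.12.174.192/26 (78.12.174.192 - 78.12.174.255) does not contain 76.12.174.201
  76.4.160.0/20 (76.4.160.0 - 76.4.175.255) does not contain 76.12.174.201
Longest matching prefix is /17 -> next hop R4.

R4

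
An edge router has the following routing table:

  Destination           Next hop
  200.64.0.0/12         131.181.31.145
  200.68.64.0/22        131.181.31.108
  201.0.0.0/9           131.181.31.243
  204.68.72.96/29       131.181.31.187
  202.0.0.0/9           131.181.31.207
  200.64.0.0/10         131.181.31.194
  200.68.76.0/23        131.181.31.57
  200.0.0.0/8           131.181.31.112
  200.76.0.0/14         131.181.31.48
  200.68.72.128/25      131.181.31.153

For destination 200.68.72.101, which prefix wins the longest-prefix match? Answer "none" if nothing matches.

Entries matching 200.68.72.101:
  200.0.0.0/8 (200.0.0.0 - 200.255.255.255)
  200.64.0.0/10 (200.64.0.0 - 200.127.255.255)
  200.64.0.0/12 (200.64.0.0 - 200.79.255.255)
Most specific is 200.64.0.0/12.

200.64.0.0/12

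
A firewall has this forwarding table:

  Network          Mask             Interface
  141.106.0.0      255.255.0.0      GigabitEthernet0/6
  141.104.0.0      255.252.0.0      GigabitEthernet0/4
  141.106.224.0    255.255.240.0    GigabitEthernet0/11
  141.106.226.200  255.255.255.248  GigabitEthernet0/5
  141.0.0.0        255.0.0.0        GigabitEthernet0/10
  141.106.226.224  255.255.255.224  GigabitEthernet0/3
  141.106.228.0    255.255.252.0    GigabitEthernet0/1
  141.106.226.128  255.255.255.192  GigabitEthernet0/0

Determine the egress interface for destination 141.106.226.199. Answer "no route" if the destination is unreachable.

GigabitEthernet0/11

Routes whose prefix contains 141.106.226.199:
  141.0.0.0/8 (141.0.0.0 - 141.255.255.255) -> GigabitEthernet0/10
  141.104.0.0/14 (141.104.0.0 - 141.107.255.255) -> GigabitEthernet0/4
  141.106.0.0/16 (141.106.0.0 - 141.106.255.255) -> GigabitEthernet0/6
  141.106.224.0/20 (141.106.224.0 - 141.106.239.255) -> GigabitEthernet0/11
More-specific entries that do NOT match:
  141.106.226.200/29 (141.106.226.200 - 141.106.226.207) does not contain 141.106.226.199
  141.106.226.224/27 (141.106.226.224 - 141.106.226.255) does not contain 141.106.226.199
  141.106.226.128/26 (141.106.226.128 - 141.106.226.191) does not contain 141.106.226.199
  141.106.228.0/22 (141.106.228.0 - 141.106.231.255) does not contain 141.106.226.199
Longest matching prefix is /20 -> interface GigabitEthernet0/11.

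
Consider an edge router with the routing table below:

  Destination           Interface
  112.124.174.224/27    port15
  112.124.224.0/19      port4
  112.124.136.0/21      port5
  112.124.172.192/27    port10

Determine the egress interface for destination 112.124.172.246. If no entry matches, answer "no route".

no route

No entry's prefix contains 112.124.172.246; there is no default route.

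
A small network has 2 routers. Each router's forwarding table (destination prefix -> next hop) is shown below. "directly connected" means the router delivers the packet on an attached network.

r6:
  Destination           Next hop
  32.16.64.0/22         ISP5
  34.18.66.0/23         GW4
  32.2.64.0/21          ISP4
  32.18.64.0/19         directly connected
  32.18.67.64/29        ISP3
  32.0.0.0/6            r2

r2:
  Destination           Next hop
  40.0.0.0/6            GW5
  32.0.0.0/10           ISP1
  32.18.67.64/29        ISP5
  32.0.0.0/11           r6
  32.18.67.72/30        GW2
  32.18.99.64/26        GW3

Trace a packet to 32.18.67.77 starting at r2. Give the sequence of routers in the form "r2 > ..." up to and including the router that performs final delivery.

At r2: longest match for 32.18.67.77 is 32.0.0.0/11 -> r6
At r6: longest match for 32.18.67.77 is 32.18.64.0/19 -> directly connected

r2 > r6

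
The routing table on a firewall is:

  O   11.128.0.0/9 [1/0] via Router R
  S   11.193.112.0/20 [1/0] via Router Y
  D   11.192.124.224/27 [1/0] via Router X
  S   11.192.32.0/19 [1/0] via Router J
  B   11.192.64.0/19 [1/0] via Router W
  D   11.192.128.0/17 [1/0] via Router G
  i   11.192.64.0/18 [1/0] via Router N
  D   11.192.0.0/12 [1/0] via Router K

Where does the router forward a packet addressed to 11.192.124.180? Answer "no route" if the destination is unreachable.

Routes whose prefix contains 11.192.124.180:
  11.128.0.0/9 (11.128.0.0 - 11.255.255.255) -> Router R
  11.192.0.0/12 (11.192.0.0 - 11.207.255.255) -> Router K
  11.192.64.0/18 (11.192.64.0 - 11.192.127.255) -> Router N
More-specific entries that do NOT match:
  11.192.124.224/27 (11.192.124.224 - 11.192.124.255) does not contain 11.192.124.180
  11.193.112.0/20 (11.193.112.0 - 11.193.127.255) does not contain 11.192.124.180
  11.192.32.0/19 (11.192.32.0 - 11.192.63.255) does not contain 11.192.124.180
  11.192.64.0/19 (11.192.64.0 - 11.192.95.255) does not contain 11.192.124.180
Longest matching prefix is /18 -> next hop Router N.

Router N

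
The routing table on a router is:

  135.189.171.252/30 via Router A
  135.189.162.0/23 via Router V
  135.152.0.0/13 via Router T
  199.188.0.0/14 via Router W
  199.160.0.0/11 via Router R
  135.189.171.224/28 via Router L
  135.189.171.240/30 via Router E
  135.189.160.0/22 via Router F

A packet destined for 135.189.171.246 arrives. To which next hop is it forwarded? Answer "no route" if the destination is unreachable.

No entry's prefix contains 135.189.171.246; there is no default route.

no route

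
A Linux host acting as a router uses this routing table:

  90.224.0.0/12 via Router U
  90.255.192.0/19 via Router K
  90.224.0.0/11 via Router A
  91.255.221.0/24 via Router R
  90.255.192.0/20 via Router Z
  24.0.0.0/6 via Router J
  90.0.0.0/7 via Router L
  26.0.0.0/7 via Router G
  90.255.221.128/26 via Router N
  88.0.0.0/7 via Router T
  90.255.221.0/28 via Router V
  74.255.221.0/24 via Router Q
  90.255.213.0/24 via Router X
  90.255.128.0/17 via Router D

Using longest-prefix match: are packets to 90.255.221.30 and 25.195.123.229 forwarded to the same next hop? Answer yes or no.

no

90.255.221.30: longest match 90.255.192.0/19 -> Router K
25.195.123.229: longest match 24.0.0.0/6 -> Router J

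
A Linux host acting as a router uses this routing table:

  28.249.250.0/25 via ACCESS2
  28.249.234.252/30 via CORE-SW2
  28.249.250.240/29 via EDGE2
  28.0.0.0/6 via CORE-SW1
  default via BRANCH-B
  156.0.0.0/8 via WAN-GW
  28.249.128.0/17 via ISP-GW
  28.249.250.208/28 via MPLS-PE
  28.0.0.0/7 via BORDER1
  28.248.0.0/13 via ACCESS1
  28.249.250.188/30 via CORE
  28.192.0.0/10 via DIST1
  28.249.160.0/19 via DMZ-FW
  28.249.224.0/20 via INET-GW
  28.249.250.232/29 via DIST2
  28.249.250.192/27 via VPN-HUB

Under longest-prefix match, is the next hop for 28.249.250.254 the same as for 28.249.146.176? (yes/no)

28.249.250.254: longest match 28.249.128.0/17 -> ISP-GW
28.249.146.176: longest match 28.249.128.0/17 -> ISP-GW

yes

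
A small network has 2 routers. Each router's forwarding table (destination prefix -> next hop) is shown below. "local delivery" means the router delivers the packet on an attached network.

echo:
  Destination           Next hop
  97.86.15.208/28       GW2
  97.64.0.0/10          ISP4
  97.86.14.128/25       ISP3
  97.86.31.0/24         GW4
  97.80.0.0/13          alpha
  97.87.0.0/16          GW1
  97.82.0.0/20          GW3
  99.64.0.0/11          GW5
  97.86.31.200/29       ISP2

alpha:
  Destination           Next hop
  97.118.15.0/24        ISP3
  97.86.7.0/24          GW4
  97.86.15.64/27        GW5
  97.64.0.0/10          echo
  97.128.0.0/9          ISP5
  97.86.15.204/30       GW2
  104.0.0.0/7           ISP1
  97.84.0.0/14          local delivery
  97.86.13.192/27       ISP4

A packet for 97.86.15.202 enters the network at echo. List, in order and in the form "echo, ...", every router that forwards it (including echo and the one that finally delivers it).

echo, alpha

At echo: longest match for 97.86.15.202 is 97.80.0.0/13 -> alpha
At alpha: longest match for 97.86.15.202 is 97.84.0.0/14 -> local delivery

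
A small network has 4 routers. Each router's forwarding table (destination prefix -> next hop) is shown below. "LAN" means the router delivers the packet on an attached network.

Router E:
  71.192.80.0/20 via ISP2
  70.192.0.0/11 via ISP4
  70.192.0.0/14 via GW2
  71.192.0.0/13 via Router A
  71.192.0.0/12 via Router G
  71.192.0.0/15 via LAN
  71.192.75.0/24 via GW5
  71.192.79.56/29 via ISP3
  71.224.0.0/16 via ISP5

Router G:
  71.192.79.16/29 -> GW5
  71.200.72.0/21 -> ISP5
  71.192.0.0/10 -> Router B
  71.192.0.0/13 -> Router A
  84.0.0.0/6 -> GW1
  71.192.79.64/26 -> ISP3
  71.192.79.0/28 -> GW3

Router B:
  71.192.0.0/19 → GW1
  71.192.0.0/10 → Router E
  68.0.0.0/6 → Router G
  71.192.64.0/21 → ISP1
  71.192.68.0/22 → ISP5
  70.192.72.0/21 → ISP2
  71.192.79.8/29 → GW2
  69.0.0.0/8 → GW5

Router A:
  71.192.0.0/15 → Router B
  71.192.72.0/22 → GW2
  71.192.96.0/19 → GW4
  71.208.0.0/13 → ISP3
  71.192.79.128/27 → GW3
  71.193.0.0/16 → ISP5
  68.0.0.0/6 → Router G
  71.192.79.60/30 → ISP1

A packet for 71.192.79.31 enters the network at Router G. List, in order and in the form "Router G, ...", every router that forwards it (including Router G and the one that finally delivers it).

Router G, Router A, Router B, Router E

At Router G: longest match for 71.192.79.31 is 71.192.0.0/13 -> Router A
At Router A: longest match for 71.192.79.31 is 71.192.0.0/15 -> Router B
At Router B: longest match for 71.192.79.31 is 71.192.0.0/10 -> Router E
At Router E: longest match for 71.192.79.31 is 71.192.0.0/15 -> LAN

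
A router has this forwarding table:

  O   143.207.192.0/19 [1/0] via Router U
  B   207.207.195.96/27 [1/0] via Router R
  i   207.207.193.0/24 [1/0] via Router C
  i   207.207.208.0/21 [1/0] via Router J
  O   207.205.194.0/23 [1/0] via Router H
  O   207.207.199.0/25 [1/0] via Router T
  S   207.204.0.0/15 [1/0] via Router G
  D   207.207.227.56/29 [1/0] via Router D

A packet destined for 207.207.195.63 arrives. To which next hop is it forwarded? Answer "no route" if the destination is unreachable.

No entry's prefix contains 207.207.195.63; there is no default route.

no route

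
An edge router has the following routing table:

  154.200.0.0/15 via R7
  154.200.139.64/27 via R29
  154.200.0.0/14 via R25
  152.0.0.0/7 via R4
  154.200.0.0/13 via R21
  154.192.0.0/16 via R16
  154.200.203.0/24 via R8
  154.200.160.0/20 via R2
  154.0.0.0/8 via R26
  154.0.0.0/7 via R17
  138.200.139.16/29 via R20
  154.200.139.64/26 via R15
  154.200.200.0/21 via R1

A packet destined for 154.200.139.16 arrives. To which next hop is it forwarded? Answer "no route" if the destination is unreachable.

R7

Routes whose prefix contains 154.200.139.16:
  154.0.0.0/7 (154.0.0.0 - 155.255.255.255) -> R17
  154.0.0.0/8 (154.0.0.0 - 154.255.255.255) -> R26
  154.200.0.0/13 (154.200.0.0 - 154.207.255.255) -> R21
  154.200.0.0/14 (154.200.0.0 - 154.203.255.255) -> R25
  154.200.0.0/15 (154.200.0.0 - 154.201.255.255) -> R7
More-specific entries that do NOT match:
  138.200.139.16/29 (138.200.139.16 - 138.200.139.23) does not contain 154.200.139.16
  154.200.139.64/27 (154.200.139.64 - 154.200.139.95) does not contain 154.200.139.16
  154.200.139.64/26 (154.200.139.64 - 154.200.139.127) does not contain 154.200.139.16
  154.200.203.0/24 (154.200.203.0 - 154.200.203.255) does not contain 154.200.139.16
  154.200.200.0/21 (154.200.200.0 - 154.200.207.255) does not contain 154.200.139.16
  154.200.160.0/20 (154.200.160.0 - 154.200.175.255) does not contain 154.200.139.16
  154.192.0.0/16 (154.192.0.0 - 154.192.255.255) does not contain 154.200.139.16
Longest matching prefix is /15 -> next hop R7.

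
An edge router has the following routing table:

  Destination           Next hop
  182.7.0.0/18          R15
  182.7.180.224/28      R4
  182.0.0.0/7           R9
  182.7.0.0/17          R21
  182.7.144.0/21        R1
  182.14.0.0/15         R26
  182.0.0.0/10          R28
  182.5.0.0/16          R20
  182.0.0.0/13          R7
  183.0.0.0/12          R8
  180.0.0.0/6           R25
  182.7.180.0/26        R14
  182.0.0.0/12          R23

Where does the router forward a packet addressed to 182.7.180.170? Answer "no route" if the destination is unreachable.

Routes whose prefix contains 182.7.180.170:
  180.0.0.0/6 (180.0.0.0 - 183.255.255.255) -> R25
  182.0.0.0/7 (182.0.0.0 - 183.255.255.255) -> R9
  182.0.0.0/10 (182.0.0.0 - 182.63.255.255) -> R28
  182.0.0.0/12 (182.0.0.0 - 182.15.255.255) -> R23
  182.0.0.0/13 (182.0.0.0 - 182.7.255.255) -> R7
More-specific entries that do NOT match:
  182.7.180.224/28 (182.7.180.224 - 182.7.180.239) does not contain 182.7.180.170
  182.7.180.0/26 (182.7.180.0 - 182.7.180.63) does not contain 182.7.180.170
  182.7.144.0/21 (182.7.144.0 - 182.7.151.255) does not contain 182.7.180.170
  182.7.0.0/18 (182.7.0.0 - 182.7.63.255) does not contain 182.7.180.170
  182.7.0.0/17 (182.7.0.0 - 182.7.127.255) does not contain 182.7.180.170
  182.5.0.0/16 (182.5.0.0 - 182.5.255.255) does not contain 182.7.180.170
  182.14.0.0/15 (182.14.0.0 - 182.15.255.255) does not contain 182.7.180.170
Longest matching prefix is /13 -> next hop R7.

R7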